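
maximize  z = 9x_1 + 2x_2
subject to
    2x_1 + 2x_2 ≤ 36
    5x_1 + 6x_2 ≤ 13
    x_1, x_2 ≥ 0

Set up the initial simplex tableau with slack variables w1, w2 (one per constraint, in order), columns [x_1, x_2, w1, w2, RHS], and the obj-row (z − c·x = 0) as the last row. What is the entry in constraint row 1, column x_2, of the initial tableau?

2

Constraint 1 has coefficient 2 on x_2.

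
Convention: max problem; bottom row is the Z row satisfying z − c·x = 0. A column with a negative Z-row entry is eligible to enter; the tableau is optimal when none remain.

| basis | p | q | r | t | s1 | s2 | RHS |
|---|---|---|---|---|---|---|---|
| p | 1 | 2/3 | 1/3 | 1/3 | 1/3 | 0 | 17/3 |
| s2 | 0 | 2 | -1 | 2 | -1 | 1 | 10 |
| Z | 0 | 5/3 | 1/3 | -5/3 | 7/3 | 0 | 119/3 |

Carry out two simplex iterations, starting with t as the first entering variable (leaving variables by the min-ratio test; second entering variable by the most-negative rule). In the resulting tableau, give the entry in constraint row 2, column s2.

1/3

Ratio test on column t — row 1: (17/3)/(1/3) = 17; row 2: 10/2 = 5. Minimum is 5 at row 2 (s2 leaves); pivot element 2.
Divide row 2 by 2; eliminate column t from the other rows.
Second iteration: most negative Z-row entry is -1/2 in column r, so r enters.
Ratio test on column r — row 1: 4/(1/2) = 8; row 2: entry -1/2 ≤ 0. Minimum is 8 at row 1 (p leaves); pivot element 1/2.
Divide row 1 by 1/2; eliminate column r from the other rows.
After both pivots, the entry at constraint row 2, column s2 is 1/3.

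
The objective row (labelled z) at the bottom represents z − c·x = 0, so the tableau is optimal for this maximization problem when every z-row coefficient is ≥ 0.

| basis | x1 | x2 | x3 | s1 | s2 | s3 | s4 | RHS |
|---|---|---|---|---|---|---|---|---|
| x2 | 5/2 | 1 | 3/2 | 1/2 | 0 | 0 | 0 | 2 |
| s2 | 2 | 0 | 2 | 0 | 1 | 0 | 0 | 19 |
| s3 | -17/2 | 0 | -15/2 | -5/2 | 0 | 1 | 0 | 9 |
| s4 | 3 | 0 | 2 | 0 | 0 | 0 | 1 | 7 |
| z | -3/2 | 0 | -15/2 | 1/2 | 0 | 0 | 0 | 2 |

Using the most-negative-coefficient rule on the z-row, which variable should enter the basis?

x3

Negative z-row entries: x1: -3/2, x3: -15/2.
The most negative is -15/2 in column x3, so x3 enters.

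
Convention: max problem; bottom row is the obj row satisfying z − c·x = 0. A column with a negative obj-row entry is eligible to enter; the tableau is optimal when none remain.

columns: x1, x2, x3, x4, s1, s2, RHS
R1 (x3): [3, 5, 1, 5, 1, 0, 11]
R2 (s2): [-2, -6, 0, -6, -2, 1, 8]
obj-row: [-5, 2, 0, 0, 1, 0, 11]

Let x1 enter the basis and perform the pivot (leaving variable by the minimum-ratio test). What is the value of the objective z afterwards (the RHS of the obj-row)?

88/3

Ratio test on column x1 — row 1: 11/3 = 11/3; row 2: entry -2 ≤ 0. Minimum is 11/3 at row 1 (x3 leaves); pivot element 3.
Pivot on row 1; the obj-row RHS becomes 11 − (-5)·(11/3) = 88/3.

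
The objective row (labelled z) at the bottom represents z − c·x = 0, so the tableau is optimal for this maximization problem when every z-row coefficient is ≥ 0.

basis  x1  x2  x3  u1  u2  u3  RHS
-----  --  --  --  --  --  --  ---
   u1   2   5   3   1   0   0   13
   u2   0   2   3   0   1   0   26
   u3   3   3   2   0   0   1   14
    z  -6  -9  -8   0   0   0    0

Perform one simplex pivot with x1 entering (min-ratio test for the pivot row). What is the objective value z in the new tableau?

Ratio test on column x1 — row 1: 13/2 = 13/2; row 2: entry 0 ≤ 0; row 3: 14/3 = 14/3. Minimum is 14/3 at row 3 (u3 leaves); pivot element 3.
Pivot on row 3; the z-row RHS becomes 0 − (-6)·(14/3) = 28.

28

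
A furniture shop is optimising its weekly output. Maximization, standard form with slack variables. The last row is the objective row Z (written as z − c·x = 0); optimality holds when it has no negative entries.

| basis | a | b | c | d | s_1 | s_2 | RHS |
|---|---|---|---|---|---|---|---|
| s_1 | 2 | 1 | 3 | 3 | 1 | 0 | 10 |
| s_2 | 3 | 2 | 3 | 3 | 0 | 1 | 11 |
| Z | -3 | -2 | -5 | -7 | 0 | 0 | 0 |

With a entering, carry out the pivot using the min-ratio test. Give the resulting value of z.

Ratio test on column a — row 1: 10/2 = 5; row 2: 11/3 = 11/3. Minimum is 11/3 at row 2 (s_2 leaves); pivot element 3.
Pivot on row 2; the Z-row RHS becomes 0 − (-3)·(11/3) = 11.

11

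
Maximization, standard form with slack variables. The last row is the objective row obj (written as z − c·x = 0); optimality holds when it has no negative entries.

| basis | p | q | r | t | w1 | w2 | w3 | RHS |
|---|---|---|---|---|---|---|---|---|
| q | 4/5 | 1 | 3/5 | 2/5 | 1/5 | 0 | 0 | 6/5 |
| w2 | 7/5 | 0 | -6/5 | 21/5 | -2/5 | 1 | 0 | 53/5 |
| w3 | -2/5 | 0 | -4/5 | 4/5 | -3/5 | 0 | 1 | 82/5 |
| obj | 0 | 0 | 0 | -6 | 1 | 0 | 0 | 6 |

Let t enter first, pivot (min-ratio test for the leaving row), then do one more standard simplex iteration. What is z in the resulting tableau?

108/5

Ratio test on column t — row 1: (6/5)/(2/5) = 3; row 2: (53/5)/(21/5) = 53/21; row 3: (82/5)/(4/5) = 41/2. Minimum is 53/21 at row 2 (w2 leaves); pivot element 21/5.
Pivot on row 2; the obj-row RHS becomes 6 − (-6)·(53/21) = 148/7.
Next entering variable (most negative obj-row entry -12/7): r.
Ratio test on column r — row 1: (4/21)/(5/7) = 4/15; row 2: entry -2/7 ≤ 0; row 3: entry -4/7 ≤ 0. Minimum is 4/15 at row 1 (q leaves); pivot element 5/7.
After the second pivot the obj-row RHS is 148/7 − (-12/7)·(4/15) = 108/5.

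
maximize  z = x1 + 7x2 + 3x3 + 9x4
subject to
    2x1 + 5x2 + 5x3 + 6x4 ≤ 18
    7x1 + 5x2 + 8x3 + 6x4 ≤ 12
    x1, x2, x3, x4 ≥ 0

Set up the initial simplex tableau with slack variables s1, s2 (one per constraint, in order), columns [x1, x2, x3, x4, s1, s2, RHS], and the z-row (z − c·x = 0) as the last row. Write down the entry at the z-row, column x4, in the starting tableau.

The z-row carries the negated objective coefficients: the x4 entry is -9.

-9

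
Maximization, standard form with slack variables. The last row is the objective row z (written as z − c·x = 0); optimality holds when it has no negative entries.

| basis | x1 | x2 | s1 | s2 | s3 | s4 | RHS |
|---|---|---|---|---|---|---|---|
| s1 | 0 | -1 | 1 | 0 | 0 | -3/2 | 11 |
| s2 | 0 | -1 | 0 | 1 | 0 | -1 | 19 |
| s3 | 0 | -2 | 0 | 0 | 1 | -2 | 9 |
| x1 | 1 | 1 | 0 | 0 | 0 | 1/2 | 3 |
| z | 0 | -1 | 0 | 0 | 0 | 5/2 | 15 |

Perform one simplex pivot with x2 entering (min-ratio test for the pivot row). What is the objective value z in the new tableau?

18

Ratio test on column x2 — row 1: entry -1 ≤ 0; row 2: entry -1 ≤ 0; row 3: entry -2 ≤ 0; row 4: 3/1 = 3. Minimum is 3 at row 4 (x1 leaves); pivot element 1.
Pivot on row 4; the z-row RHS becomes 15 − (-1)·3 = 18.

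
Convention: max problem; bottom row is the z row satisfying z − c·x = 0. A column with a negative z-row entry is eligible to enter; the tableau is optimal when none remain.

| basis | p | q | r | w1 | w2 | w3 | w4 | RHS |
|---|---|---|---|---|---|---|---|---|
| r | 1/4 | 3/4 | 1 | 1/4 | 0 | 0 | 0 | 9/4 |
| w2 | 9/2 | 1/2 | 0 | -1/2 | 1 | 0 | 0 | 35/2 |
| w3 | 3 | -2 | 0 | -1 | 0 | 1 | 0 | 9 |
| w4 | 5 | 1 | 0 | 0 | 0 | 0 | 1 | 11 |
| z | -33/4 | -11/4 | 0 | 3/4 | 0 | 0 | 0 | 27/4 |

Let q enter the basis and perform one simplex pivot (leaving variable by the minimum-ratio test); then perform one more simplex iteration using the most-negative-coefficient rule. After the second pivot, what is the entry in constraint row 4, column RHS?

12/7

Ratio test on column q — row 1: (9/4)/(3/4) = 3; row 2: (35/2)/(1/2) = 35; row 3: entry -2 ≤ 0; row 4: 11/1 = 11. Minimum is 3 at row 1 (r leaves); pivot element 3/4.
Divide row 1 by 3/4; eliminate column q from the other rows.
Second iteration: most negative z-row entry is -22/3 in column p, so p enters.
Ratio test on column p — row 1: 3/(1/3) = 9; row 2: 16/(13/3) = 48/13; row 3: 15/(11/3) = 45/11; row 4: 8/(14/3) = 12/7. Minimum is 12/7 at row 4 (w4 leaves); pivot element 14/3.
Divide row 4 by 14/3; eliminate column p from the other rows.
After both pivots, the entry at constraint row 4, column RHS is 12/7.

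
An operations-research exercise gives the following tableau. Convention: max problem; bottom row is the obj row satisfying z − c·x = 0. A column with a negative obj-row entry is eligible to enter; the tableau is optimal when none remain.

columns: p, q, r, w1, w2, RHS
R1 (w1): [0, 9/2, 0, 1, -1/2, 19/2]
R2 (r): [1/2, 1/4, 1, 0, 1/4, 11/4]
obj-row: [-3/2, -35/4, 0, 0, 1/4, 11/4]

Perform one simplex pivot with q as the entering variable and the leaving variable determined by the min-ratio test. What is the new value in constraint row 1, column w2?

-1/9

Ratio test on column q — row 1: (19/2)/(9/2) = 19/9; row 2: (11/4)/(1/4) = 11. Minimum is 19/9 at row 1 (w1 leaves); pivot element 9/2.
Divide row 1 by 9/2; eliminate column q from the other rows.
In the new row 1, the w2 entry is the old entry divided by the pivot: (-1/2)/(9/2) = -1/9.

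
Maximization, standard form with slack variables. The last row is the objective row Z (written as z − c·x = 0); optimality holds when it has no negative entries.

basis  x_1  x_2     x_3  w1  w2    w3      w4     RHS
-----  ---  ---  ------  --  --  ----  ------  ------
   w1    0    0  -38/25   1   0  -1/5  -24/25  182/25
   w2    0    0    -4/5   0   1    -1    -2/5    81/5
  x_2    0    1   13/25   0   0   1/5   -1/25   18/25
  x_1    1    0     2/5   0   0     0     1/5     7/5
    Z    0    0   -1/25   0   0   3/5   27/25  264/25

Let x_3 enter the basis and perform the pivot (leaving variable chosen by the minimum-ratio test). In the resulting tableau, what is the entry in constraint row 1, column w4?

-14/13

Ratio test on column x_3 — row 1: entry -38/25 ≤ 0; row 2: entry -4/5 ≤ 0; row 3: (18/25)/(13/25) = 18/13; row 4: (7/5)/(2/5) = 7/2. Minimum is 18/13 at row 3 (x_2 leaves); pivot element 13/25.
Divide row 3 by 13/25; eliminate column x_3 from the other rows.
Row 1 update in column w4: -24/25 − (-38/25)·(-1/13) = -14/13.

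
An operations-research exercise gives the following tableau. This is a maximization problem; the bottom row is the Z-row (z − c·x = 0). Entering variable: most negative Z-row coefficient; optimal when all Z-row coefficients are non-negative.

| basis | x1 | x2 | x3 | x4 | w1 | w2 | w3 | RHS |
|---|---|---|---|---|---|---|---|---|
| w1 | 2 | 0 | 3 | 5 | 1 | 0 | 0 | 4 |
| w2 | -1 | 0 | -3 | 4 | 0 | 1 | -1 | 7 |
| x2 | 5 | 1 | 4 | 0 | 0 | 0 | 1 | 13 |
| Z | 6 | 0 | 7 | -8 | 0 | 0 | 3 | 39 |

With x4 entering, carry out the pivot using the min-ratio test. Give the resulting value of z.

227/5

Ratio test on column x4 — row 1: 4/5 = 4/5; row 2: 7/4 = 7/4; row 3: entry 0 ≤ 0. Minimum is 4/5 at row 1 (w1 leaves); pivot element 5.
Pivot on row 1; the Z-row RHS becomes 39 − (-8)·(4/5) = 227/5.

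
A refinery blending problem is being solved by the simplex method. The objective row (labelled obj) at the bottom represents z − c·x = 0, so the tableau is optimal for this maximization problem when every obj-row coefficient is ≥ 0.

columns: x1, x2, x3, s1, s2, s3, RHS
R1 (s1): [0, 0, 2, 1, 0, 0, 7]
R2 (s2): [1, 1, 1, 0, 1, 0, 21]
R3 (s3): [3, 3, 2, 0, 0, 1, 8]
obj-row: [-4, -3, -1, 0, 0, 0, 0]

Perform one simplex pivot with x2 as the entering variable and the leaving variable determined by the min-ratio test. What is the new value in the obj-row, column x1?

Ratio test on column x2 — row 1: entry 0 ≤ 0; row 2: 21/1 = 21; row 3: 8/3 = 8/3. Minimum is 8/3 at row 3 (s3 leaves); pivot element 3.
Divide row 3 by 3; eliminate column x2 from the other rows.
obj-row update in column x1: -4 − (-3)·1 = -1.

-1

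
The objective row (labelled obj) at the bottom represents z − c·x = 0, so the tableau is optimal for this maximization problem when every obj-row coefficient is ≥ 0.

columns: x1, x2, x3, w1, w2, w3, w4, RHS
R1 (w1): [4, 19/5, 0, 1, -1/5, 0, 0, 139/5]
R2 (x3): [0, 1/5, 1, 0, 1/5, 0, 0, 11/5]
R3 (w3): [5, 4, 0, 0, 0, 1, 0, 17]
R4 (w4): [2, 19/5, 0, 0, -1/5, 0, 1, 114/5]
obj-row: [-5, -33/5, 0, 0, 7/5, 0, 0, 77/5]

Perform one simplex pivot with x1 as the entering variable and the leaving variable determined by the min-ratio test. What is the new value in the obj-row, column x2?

-13/5

Ratio test on column x1 — row 1: (139/5)/4 = 139/20; row 2: entry 0 ≤ 0; row 3: 17/5 = 17/5; row 4: (114/5)/2 = 57/5. Minimum is 17/5 at row 3 (w3 leaves); pivot element 5.
Divide row 3 by 5; eliminate column x1 from the other rows.
obj-row update in column x2: -33/5 − (-5)·(4/5) = -13/5.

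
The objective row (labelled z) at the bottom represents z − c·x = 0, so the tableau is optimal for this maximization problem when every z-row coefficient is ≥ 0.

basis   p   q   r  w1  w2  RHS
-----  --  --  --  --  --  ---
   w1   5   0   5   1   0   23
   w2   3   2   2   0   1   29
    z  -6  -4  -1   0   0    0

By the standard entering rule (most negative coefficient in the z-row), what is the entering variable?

Negative z-row entries: p: -6, q: -4, r: -1.
The most negative is -6 in column p, so p enters.

p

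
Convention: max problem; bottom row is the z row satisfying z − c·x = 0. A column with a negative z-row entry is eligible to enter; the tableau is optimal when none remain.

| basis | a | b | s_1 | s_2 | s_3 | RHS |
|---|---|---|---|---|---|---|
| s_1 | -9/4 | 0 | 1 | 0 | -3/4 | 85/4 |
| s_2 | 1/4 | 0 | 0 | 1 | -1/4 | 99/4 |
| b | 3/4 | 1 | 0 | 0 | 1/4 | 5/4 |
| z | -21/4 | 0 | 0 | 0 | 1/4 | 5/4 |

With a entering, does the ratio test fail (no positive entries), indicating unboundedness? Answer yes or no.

Column a has positive entries in row(s) 2, 3, so the ratio test bounds it — not unbounded.

no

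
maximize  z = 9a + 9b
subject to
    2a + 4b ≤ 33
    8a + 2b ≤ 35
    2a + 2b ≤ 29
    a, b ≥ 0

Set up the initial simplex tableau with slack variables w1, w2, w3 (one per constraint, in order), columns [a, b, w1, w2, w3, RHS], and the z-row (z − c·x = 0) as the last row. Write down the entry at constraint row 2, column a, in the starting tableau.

Constraint 2 has coefficient 8 on a.

8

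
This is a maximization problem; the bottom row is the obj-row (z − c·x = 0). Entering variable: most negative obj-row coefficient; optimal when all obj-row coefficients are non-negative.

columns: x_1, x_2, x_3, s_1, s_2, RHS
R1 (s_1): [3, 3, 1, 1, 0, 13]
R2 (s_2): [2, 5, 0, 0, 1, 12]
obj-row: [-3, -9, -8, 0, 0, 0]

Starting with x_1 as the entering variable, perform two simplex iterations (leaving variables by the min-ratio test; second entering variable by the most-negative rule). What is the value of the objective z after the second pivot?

104

Ratio test on column x_1 — row 1: 13/3 = 13/3; row 2: 12/2 = 6. Minimum is 13/3 at row 1 (s_1 leaves); pivot element 3.
Pivot on row 1; the obj-row RHS becomes 0 − (-3)·(13/3) = 13.
Next entering variable (most negative obj-row entry -7): x_3.
Ratio test on column x_3 — row 1: (13/3)/(1/3) = 13; row 2: entry -2/3 ≤ 0. Minimum is 13 at row 1 (x_1 leaves); pivot element 1/3.
After the second pivot the obj-row RHS is 13 − (-7)·13 = 104.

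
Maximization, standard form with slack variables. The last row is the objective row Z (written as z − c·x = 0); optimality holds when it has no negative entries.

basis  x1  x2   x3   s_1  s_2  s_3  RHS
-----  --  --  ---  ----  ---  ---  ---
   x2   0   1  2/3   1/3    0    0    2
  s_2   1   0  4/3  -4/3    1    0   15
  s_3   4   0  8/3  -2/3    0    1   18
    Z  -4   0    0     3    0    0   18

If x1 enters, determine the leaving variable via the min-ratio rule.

s_3

Column x1 entries and ratios — x2: 0 ≤ 0, skip; s_2: 15/1 = 15; s_3: 18/4 = 9/2.
Smallest ratio is 9/2 in the row of s_3, so s_3 leaves.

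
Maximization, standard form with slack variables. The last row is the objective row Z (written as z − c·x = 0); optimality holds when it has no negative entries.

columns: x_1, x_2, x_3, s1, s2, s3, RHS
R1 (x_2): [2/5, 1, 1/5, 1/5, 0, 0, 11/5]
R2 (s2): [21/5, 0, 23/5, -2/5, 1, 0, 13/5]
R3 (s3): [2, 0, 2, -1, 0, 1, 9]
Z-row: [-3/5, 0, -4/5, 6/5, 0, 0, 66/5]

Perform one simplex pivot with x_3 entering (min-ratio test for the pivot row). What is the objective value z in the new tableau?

314/23

Ratio test on column x_3 — row 1: (11/5)/(1/5) = 11; row 2: (13/5)/(23/5) = 13/23; row 3: 9/2 = 9/2. Minimum is 13/23 at row 2 (s2 leaves); pivot element 23/5.
Pivot on row 2; the Z-row RHS becomes 66/5 − (-4/5)·(13/23) = 314/23.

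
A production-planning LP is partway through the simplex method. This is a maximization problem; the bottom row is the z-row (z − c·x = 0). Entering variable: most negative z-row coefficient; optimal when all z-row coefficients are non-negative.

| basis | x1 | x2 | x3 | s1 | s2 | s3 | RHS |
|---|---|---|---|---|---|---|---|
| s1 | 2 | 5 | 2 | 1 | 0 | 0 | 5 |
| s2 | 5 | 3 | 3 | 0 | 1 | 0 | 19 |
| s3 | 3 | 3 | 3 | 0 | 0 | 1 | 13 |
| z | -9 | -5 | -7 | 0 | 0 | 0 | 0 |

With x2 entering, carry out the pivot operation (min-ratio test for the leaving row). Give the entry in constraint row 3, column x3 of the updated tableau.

9/5

Ratio test on column x2 — row 1: 5/5 = 1; row 2: 19/3 = 19/3; row 3: 13/3 = 13/3. Minimum is 1 at row 1 (s1 leaves); pivot element 5.
Divide row 1 by 5; eliminate column x2 from the other rows.
Row 3 update in column x3: 3 − 3·(2/5) = 9/5.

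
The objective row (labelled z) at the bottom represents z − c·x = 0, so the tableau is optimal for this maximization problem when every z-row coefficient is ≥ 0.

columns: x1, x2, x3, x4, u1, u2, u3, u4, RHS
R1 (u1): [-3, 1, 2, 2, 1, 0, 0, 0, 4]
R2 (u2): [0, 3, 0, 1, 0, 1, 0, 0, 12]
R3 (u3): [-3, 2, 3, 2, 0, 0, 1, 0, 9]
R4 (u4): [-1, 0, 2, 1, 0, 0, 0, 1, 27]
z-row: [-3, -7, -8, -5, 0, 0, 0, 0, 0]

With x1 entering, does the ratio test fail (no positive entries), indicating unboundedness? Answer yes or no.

Every constraint-row entry in column x1 is ≤ 0, so increasing x1 is unbounded.

yes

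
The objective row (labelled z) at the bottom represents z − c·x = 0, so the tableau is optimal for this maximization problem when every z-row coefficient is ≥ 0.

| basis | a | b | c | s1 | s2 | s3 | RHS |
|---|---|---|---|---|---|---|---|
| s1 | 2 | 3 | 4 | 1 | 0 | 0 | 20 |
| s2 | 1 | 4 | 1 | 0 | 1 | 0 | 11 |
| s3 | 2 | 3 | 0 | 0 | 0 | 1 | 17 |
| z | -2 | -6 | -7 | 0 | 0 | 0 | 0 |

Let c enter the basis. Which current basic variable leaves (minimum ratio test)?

s1

Column c entries and ratios — s1: 20/4 = 5; s2: 11/1 = 11; s3: 0 ≤ 0, skip.
Smallest ratio is 5 in the row of s1, so s1 leaves.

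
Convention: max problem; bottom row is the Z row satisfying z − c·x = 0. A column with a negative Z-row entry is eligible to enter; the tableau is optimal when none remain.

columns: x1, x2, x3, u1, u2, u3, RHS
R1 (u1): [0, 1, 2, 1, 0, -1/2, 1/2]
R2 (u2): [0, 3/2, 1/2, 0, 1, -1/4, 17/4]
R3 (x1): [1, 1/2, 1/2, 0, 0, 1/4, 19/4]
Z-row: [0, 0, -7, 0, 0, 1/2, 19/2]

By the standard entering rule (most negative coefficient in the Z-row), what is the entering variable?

Negative Z-row entries: x3: -7.
The most negative is -7 in column x3, so x3 enters.

x3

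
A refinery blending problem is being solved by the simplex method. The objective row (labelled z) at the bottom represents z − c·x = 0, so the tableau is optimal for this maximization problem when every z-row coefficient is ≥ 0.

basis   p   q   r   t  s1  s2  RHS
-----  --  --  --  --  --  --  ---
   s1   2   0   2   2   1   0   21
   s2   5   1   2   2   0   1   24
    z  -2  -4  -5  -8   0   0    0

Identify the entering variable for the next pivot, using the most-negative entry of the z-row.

Negative z-row entries: p: -2, q: -4, r: -5, t: -8.
The most negative is -8 in column t, so t enters.

t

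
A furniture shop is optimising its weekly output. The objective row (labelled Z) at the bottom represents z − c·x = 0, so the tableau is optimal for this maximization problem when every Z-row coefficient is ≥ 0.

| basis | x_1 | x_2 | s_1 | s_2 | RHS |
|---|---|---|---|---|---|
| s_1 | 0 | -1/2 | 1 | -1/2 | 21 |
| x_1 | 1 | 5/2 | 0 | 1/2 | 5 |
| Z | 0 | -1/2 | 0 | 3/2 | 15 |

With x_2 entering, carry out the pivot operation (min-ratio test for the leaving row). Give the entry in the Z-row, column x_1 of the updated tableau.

1/5

Ratio test on column x_2 — row 1: entry -1/2 ≤ 0; row 2: 5/(5/2) = 2. Minimum is 2 at row 2 (x_1 leaves); pivot element 5/2.
Divide row 2 by 5/2; eliminate column x_2 from the other rows.
Z-row update in column x_1: 0 − (-1/2)·(2/5) = 1/5.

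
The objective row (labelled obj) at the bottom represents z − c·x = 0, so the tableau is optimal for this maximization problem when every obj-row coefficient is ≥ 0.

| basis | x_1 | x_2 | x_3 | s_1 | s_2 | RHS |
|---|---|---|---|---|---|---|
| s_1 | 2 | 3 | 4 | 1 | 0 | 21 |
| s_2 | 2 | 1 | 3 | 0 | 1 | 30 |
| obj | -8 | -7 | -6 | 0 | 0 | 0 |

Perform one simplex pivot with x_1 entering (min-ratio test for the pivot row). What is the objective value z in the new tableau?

84

Ratio test on column x_1 — row 1: 21/2 = 21/2; row 2: 30/2 = 15. Minimum is 21/2 at row 1 (s_1 leaves); pivot element 2.
Pivot on row 1; the obj-row RHS becomes 0 − (-8)·(21/2) = 84.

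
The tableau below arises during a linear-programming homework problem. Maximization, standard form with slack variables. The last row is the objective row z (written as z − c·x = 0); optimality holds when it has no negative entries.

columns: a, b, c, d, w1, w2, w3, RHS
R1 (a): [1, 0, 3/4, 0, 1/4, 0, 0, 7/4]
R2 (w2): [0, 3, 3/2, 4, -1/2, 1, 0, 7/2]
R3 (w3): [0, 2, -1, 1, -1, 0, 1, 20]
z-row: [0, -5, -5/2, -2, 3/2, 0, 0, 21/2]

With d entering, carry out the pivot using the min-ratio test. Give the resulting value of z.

Ratio test on column d — row 1: entry 0 ≤ 0; row 2: (7/2)/4 = 7/8; row 3: 20/1 = 20. Minimum is 7/8 at row 2 (w2 leaves); pivot element 4.
Pivot on row 2; the z-row RHS becomes 21/2 − (-2)·(7/8) = 49/4.

49/4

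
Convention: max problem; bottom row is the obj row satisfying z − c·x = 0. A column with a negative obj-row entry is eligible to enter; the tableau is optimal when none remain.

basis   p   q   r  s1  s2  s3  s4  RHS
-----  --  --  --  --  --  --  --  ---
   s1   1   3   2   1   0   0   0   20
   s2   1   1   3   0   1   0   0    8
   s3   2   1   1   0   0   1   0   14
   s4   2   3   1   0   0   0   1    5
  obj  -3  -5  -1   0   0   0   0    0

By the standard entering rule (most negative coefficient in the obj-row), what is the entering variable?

Negative obj-row entries: p: -3, q: -5, r: -1.
The most negative is -5 in column q, so q enters.

q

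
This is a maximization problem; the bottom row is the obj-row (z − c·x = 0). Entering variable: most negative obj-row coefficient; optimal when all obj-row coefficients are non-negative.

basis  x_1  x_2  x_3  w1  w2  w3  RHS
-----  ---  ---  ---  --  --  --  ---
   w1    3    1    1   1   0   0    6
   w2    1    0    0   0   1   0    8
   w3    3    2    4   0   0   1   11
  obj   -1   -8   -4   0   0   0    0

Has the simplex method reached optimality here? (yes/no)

The obj-row has a negative entry -8 in column x_2, so it is not optimal.

no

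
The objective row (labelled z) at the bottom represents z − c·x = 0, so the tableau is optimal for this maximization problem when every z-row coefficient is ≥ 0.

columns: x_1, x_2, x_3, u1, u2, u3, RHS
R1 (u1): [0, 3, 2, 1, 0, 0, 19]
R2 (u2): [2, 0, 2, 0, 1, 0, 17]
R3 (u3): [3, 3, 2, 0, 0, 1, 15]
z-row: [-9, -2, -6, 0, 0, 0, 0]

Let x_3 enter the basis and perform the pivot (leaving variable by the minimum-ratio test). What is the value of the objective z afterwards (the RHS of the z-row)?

Ratio test on column x_3 — row 1: 19/2 = 19/2; row 2: 17/2 = 17/2; row 3: 15/2 = 15/2. Minimum is 15/2 at row 3 (u3 leaves); pivot element 2.
Pivot on row 3; the z-row RHS becomes 0 − (-6)·(15/2) = 45.

45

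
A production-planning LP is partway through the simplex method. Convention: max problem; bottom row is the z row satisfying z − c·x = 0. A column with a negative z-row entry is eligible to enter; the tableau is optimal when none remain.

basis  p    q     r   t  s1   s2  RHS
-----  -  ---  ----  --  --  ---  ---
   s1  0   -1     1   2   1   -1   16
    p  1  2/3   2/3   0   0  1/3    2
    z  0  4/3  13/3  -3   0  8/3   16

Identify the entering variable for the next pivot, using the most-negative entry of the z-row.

t

Negative z-row entries: t: -3.
The most negative is -3 in column t, so t enters.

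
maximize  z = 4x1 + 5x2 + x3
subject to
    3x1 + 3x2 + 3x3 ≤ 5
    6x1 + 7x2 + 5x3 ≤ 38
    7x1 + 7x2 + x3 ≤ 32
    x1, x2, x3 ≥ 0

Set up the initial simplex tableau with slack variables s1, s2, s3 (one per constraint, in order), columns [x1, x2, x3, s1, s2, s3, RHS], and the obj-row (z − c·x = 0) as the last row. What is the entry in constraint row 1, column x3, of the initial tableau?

3

Constraint 1 has coefficient 3 on x3.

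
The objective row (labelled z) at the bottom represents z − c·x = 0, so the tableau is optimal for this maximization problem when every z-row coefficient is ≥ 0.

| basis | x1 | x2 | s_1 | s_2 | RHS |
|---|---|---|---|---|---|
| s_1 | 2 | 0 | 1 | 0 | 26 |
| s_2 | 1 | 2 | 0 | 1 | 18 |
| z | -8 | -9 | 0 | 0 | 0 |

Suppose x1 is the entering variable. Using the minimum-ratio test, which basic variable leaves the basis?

s_1

Column x1 entries and ratios — s_1: 26/2 = 13; s_2: 18/1 = 18.
Smallest ratio is 13 in the row of s_1, so s_1 leaves.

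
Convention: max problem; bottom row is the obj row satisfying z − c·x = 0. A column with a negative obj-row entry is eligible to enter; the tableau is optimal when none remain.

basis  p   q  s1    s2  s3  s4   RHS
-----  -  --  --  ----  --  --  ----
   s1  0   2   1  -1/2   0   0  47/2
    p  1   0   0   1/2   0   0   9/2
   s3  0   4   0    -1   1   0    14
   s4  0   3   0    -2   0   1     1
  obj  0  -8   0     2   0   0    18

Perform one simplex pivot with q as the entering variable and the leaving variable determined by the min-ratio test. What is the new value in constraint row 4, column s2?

Ratio test on column q — row 1: (47/2)/2 = 47/4; row 2: entry 0 ≤ 0; row 3: 14/4 = 7/2; row 4: 1/3 = 1/3. Minimum is 1/3 at row 4 (s4 leaves); pivot element 3.
Divide row 4 by 3; eliminate column q from the other rows.
In the new row 4, the s2 entry is the old entry divided by the pivot: (-2)/3 = -2/3.

-2/3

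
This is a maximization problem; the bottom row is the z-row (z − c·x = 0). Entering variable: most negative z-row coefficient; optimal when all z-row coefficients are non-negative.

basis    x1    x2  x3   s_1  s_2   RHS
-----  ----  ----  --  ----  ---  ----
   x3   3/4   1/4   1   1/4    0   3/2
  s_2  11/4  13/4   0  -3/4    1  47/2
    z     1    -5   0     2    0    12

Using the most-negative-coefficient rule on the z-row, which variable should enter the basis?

Negative z-row entries: x2: -5.
The most negative is -5 in column x2, so x2 enters.

x2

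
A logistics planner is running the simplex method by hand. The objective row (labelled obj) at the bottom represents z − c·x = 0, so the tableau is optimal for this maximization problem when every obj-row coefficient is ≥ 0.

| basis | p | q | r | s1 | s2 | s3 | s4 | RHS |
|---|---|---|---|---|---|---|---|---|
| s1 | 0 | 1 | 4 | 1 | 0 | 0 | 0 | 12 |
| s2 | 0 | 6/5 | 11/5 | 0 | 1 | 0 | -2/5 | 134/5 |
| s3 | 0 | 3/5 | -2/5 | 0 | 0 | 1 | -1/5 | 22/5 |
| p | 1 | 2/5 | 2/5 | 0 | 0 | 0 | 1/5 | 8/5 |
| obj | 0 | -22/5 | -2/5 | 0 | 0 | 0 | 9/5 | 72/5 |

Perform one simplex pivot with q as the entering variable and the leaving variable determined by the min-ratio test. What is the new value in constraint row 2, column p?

-3

Ratio test on column q — row 1: 12/1 = 12; row 2: (134/5)/(6/5) = 67/3; row 3: (22/5)/(3/5) = 22/3; row 4: (8/5)/(2/5) = 4. Minimum is 4 at row 4 (p leaves); pivot element 2/5.
Divide row 4 by 2/5; eliminate column q from the other rows.
Row 2 update in column p: 0 − (6/5)·(5/2) = -3.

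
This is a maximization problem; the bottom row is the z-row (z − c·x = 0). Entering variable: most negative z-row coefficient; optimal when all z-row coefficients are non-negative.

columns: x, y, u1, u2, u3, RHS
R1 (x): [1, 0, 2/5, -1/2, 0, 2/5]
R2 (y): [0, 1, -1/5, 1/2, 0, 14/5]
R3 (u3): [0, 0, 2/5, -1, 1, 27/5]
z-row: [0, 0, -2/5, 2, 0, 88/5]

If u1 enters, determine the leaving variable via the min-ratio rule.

Column u1 entries and ratios — x: (2/5)/(2/5) = 1; y: -1/5 ≤ 0, skip; u3: (27/5)/(2/5) = 27/2.
Smallest ratio is 1 in the row of x, so x leaves.

x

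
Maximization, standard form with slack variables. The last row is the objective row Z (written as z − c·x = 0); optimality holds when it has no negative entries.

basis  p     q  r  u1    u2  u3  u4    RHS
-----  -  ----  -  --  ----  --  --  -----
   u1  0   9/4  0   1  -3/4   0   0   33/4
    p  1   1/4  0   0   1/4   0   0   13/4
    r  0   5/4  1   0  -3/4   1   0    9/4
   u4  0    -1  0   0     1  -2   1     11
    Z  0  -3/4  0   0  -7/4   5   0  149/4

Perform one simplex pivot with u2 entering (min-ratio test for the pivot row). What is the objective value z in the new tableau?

113/2

Ratio test on column u2 — row 1: entry -3/4 ≤ 0; row 2: (13/4)/(1/4) = 13; row 3: entry -3/4 ≤ 0; row 4: 11/1 = 11. Minimum is 11 at row 4 (u4 leaves); pivot element 1.
Pivot on row 4; the Z-row RHS becomes 149/4 − (-7/4)·11 = 113/2.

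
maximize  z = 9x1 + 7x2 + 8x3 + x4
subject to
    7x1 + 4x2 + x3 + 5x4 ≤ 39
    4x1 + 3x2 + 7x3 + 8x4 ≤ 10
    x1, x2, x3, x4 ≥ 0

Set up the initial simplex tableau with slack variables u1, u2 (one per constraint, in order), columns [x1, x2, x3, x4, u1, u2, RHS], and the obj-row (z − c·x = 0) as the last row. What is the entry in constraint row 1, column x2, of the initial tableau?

4

Constraint 1 has coefficient 4 on x2.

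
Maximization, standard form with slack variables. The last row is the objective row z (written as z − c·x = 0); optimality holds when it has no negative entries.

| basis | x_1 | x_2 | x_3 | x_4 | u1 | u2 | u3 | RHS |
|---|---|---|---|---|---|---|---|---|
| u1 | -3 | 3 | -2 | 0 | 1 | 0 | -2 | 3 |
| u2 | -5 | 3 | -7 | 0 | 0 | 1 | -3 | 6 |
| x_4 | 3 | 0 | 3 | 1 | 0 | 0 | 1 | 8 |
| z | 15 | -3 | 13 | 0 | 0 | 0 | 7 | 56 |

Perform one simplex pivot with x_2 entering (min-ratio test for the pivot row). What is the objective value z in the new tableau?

Ratio test on column x_2 — row 1: 3/3 = 1; row 2: 6/3 = 2; row 3: entry 0 ≤ 0. Minimum is 1 at row 1 (u1 leaves); pivot element 3.
Pivot on row 1; the z-row RHS becomes 56 − (-3)·1 = 59.

59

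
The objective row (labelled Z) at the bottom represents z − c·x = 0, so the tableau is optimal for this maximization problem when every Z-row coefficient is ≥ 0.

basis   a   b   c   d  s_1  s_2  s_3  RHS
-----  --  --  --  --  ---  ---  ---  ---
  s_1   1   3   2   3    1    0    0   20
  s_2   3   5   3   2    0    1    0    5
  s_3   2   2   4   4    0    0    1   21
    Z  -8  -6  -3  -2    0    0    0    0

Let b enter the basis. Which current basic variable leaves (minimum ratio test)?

s_2

Column b entries and ratios — s_1: 20/3 = 20/3; s_2: 5/5 = 1; s_3: 21/2 = 21/2.
Smallest ratio is 1 in the row of s_2, so s_2 leaves.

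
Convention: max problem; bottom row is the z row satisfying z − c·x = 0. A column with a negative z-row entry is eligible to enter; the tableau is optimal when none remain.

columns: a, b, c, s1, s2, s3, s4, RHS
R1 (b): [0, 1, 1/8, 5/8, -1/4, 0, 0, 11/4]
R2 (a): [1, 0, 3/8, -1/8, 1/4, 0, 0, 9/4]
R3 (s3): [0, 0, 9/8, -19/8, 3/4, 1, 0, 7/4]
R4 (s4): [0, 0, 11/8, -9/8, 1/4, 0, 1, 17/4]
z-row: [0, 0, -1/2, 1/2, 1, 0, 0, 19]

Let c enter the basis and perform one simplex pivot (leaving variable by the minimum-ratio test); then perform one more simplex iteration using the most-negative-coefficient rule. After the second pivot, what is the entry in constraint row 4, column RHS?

Ratio test on column c — row 1: (11/4)/(1/8) = 22; row 2: (9/4)/(3/8) = 6; row 3: (7/4)/(9/8) = 14/9; row 4: (17/4)/(11/8) = 34/11. Minimum is 14/9 at row 3 (s3 leaves); pivot element 9/8.
Divide row 3 by 9/8; eliminate column c from the other rows.
Second iteration: most negative z-row entry is -5/9 in column s1, so s1 enters.
Ratio test on column s1 — row 1: (23/9)/(8/9) = 23/8; row 2: (5/3)/(2/3) = 5/2; row 3: entry -19/9 ≤ 0; row 4: (19/9)/(16/9) = 19/16. Minimum is 19/16 at row 4 (s4 leaves); pivot element 16/9.
Divide row 4 by 16/9; eliminate column s1 from the other rows.
After both pivots, the entry at constraint row 4, column RHS is 19/16.

19/16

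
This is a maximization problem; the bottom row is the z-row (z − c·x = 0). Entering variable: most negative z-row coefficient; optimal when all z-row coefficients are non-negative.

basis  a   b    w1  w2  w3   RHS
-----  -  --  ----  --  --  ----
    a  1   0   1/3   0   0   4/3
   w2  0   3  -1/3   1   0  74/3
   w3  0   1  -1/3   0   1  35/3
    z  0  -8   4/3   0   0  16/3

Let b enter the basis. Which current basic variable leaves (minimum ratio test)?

w2

Column b entries and ratios — a: 0 ≤ 0, skip; w2: (74/3)/3 = 74/9; w3: (35/3)/1 = 35/3.
Smallest ratio is 74/9 in the row of w2, so w2 leaves.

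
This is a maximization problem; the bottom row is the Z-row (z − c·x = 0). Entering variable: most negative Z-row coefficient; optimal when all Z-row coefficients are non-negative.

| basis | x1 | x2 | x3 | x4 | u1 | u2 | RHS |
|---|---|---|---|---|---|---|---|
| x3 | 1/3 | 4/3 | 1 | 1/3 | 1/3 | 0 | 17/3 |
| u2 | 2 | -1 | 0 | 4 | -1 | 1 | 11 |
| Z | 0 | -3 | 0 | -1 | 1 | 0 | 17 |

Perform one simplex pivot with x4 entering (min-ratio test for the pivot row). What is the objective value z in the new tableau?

Ratio test on column x4 — row 1: (17/3)/(1/3) = 17; row 2: 11/4 = 11/4. Minimum is 11/4 at row 2 (u2 leaves); pivot element 4.
Pivot on row 2; the Z-row RHS becomes 17 − (-1)·(11/4) = 79/4.

79/4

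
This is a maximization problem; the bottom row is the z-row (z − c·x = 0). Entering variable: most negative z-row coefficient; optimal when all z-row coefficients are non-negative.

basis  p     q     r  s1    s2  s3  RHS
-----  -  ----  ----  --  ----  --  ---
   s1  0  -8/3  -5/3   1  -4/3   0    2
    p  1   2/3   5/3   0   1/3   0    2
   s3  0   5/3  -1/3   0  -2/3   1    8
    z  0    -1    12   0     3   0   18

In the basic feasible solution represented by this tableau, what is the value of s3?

8

s3 is basic (row 3); its value is the RHS of that row, 8.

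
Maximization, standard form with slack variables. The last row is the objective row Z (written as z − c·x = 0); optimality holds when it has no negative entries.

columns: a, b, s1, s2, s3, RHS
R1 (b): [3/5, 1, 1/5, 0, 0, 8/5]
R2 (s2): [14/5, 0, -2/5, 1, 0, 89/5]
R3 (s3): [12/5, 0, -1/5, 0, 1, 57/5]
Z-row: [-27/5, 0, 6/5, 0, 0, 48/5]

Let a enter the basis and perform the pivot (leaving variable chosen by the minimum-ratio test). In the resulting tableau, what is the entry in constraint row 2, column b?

-14/3

Ratio test on column a — row 1: (8/5)/(3/5) = 8/3; row 2: (89/5)/(14/5) = 89/14; row 3: (57/5)/(12/5) = 19/4. Minimum is 8/3 at row 1 (b leaves); pivot element 3/5.
Divide row 1 by 3/5; eliminate column a from the other rows.
Row 2 update in column b: 0 − (14/5)·(5/3) = -14/3.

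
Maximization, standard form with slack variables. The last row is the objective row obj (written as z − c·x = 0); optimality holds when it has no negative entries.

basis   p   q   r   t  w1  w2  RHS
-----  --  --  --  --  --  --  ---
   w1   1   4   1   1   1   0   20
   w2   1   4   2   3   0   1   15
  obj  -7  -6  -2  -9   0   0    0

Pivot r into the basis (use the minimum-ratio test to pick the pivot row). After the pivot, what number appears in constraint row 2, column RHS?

Ratio test on column r — row 1: 20/1 = 20; row 2: 15/2 = 15/2. Minimum is 15/2 at row 2 (w2 leaves); pivot element 2.
Divide row 2 by 2; eliminate column r from the other rows.
In the new row 2, the RHS entry is the old entry divided by the pivot: 15/2 = 15/2.

15/2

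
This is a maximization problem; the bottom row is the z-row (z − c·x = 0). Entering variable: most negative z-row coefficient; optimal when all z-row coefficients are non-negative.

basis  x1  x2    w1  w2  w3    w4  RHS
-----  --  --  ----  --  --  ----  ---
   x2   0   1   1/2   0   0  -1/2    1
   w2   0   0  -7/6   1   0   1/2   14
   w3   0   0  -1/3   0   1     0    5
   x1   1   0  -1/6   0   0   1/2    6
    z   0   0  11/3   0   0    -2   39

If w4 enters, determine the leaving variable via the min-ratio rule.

x1

Column w4 entries and ratios — x2: -1/2 ≤ 0, skip; w2: 14/(1/2) = 28; w3: 0 ≤ 0, skip; x1: 6/(1/2) = 12.
Smallest ratio is 12 in the row of x1, so x1 leaves.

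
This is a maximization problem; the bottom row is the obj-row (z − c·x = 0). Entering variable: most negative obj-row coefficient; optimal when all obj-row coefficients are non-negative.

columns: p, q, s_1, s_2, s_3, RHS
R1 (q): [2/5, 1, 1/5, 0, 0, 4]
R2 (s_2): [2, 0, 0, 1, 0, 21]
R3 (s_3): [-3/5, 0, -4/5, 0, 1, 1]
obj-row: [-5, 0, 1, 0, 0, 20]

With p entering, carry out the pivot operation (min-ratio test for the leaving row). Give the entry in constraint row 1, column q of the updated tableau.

Ratio test on column p — row 1: 4/(2/5) = 10; row 2: 21/2 = 21/2; row 3: entry -3/5 ≤ 0. Minimum is 10 at row 1 (q leaves); pivot element 2/5.
Divide row 1 by 2/5; eliminate column p from the other rows.
In the new row 1, the q entry is the old entry divided by the pivot: 1/(2/5) = 5/2.

5/2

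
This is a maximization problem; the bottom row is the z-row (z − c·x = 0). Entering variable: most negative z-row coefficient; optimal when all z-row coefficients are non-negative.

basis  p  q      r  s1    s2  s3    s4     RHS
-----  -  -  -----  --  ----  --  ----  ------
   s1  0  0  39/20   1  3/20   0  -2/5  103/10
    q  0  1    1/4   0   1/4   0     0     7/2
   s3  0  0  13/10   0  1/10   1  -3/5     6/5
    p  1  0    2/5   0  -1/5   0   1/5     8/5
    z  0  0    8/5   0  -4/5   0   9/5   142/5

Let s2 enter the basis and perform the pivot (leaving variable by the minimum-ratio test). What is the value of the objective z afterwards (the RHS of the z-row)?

38

Ratio test on column s2 — row 1: (103/10)/(3/20) = 206/3; row 2: (7/2)/(1/4) = 14; row 3: (6/5)/(1/10) = 12; row 4: entry -1/5 ≤ 0. Minimum is 12 at row 3 (s3 leaves); pivot element 1/10.
Pivot on row 3; the z-row RHS becomes 142/5 − (-4/5)·12 = 38.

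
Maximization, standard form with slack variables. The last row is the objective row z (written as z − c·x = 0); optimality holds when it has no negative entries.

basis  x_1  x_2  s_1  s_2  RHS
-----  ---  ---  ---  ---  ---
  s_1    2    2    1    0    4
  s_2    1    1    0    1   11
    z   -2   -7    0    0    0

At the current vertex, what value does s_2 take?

11

s_2 is basic (row 2); its value is the RHS of that row, 11.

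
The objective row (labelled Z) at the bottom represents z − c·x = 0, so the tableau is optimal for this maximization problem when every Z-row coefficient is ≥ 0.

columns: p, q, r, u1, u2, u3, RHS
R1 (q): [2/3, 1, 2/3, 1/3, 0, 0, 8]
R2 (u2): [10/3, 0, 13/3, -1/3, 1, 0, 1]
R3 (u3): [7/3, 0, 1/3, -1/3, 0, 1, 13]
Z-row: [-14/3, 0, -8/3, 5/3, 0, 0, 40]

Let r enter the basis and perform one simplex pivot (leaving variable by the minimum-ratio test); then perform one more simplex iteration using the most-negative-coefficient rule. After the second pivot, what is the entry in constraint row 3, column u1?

-1/10

Ratio test on column r — row 1: 8/(2/3) = 12; row 2: 1/(13/3) = 3/13; row 3: 13/(1/3) = 39. Minimum is 3/13 at row 2 (u2 leaves); pivot element 13/3.
Divide row 2 by 13/3; eliminate column r from the other rows.
Second iteration: most negative Z-row entry is -34/13 in column p, so p enters.
Ratio test on column p — row 1: (102/13)/(2/13) = 51; row 2: (3/13)/(10/13) = 3/10; row 3: (168/13)/(27/13) = 56/9. Minimum is 3/10 at row 2 (r leaves); pivot element 10/13.
Divide row 2 by 10/13; eliminate column p from the other rows.
After both pivots, the entry at constraint row 3, column u1 is -1/10.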